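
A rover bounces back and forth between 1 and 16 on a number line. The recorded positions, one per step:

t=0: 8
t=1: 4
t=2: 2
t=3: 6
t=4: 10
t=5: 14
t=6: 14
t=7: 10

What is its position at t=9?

The value travels 4 per step and bounces off the walls at 1 and 16.
  step 8: 10 → 6
  step 9: 6 → 2

2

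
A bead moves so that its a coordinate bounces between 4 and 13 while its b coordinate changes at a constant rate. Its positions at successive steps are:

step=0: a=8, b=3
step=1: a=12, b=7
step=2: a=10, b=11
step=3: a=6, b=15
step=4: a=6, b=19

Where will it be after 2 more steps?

a=12, b=27

The a coordinate travels 4 per step and bounces off the walls at 4 and 13.
  step 5: 6 → 10
  step 6: 10 → 12
The b coordinate changes by +4 each step: at step 6 it is 27.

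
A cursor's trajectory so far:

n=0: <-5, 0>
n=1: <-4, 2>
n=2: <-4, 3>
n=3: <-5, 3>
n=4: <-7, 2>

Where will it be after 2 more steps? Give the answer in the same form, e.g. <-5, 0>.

Taking differences between consecutive positions: <+1, +2>, <+0, +1>, <-1, +0>, <-2, -1>. These grow by <-1, -1> each step.
step 5: <-7, 2> + <-3, -2> → <-10, 0>
step 6: <-10, 0> + <-4, -3> → <-14, -3>

<-14, -3>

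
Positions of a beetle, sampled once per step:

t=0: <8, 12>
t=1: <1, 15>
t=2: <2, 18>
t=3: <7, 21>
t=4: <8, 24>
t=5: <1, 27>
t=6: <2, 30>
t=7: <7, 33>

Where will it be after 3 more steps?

<2, 42>

The first coordinate repeats the cycle [8, 1, 2, 7] with period 4; step 10 mod 4 = 2, giving 2.
The second coordinate changes by +3 each step, so at step 10 it is 12 + 10·(3) = 42.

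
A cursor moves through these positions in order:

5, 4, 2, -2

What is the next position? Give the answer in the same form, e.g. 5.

The jumps are -1, -2, -4 — a geometric progression with ratio 2.
step 4: -2 − 8 → -10

-10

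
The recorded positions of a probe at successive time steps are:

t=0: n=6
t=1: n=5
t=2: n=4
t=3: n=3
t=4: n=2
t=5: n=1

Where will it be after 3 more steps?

n=-2

Constant displacement of -1 per step.
step 6: 1 − 1 → n=0
step 7: 0 − 1 → n=-1
step 8: -1 − 1 → n=-2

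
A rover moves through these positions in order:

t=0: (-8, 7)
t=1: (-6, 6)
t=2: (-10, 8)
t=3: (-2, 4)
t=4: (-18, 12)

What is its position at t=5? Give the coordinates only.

(14, -4)

Step-to-step displacements: (+2, -1), (-4, +2), (+8, -4), (-16, +8); each is -2× the previous.
step 5: (-18, 12) + (+32, -16) → (14, -4)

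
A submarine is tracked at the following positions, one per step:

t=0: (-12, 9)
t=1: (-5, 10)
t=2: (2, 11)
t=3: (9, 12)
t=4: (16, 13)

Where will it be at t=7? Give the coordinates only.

The position changes by (+7, +1) every step.
step 5: (16, 13) + (+7, +1) → (23, 14)
step 6: (23, 14) + (+7, +1) → (30, 15)
step 7: (30, 15) + (+7, +1) → (37, 16)

(37, 16)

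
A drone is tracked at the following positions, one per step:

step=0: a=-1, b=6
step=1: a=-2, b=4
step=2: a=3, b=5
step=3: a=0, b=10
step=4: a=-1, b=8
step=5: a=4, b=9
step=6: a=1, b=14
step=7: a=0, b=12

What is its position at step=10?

Differencing gives (-1, -2), (+5, +1), (-3, +5), (-1, -2), (+5, +1), (-3, +5), (-1, -2). This is the pattern (-1, -2), (+5, +1), (-3, +5) repeated.
step 8: apply (+5, +1) → a=5, b=13
step 9: apply (-3, +5) → a=2, b=18
step 10: apply (-1, -2) → a=1, b=16

a=1, b=16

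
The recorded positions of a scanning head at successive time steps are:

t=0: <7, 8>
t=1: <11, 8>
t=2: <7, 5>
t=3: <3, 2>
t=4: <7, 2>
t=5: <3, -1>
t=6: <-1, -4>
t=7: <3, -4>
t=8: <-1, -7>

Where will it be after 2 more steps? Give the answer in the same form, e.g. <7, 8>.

Step-to-step displacements: <+4, +0>, <-4, -3>, <-4, -3>, <+4, +0>, <-4, -3>, <-4, -3>, <+4, +0>, <-4, -3> — a repeating cycle of length 3.
step 9: apply <-4, -3> → <-5, -10>
step 10: apply <+4, +0> → <-1, -10>

<-1, -10>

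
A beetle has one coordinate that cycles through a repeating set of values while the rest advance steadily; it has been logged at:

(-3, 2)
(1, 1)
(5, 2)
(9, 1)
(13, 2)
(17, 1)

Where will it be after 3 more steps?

(29, 2)

The first coordinate changes by +4 each step, so at step 8 it is -3 + 8·(4) = 29.
The second coordinate repeats the cycle [2, 1] with period 2; step 8 mod 2 = 0, giving 2.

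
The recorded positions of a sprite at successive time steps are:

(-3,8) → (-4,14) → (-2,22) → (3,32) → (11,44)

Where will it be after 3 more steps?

First differences are (-1,+6), (+2,+8), (+5,+10), (+8,+12); their common second difference is (+3,+2) (constant acceleration).
step 5: (11,44) + (+11,+14) → (22,58)
step 6: (22,58) + (+14,+16) → (36,74)
step 7: (36,74) + (+17,+18) → (53,92)

(53,92)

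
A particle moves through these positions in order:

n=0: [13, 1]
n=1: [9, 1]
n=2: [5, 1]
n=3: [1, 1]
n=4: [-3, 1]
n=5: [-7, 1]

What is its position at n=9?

The position changes by [-4, +0] every step.
step 6: [-7, 1] + [-4, +0] → [-11, 1]
step 7: [-11, 1] + [-4, +0] → [-15, 1]
step 8: [-15, 1] + [-4, +0] → [-19, 1]
step 9: [-19, 1] + [-4, +0] → [-23, 1]

[-23, 1]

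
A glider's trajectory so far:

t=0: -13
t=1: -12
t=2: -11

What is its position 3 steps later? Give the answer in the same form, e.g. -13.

Constant displacement of +1 per step.
step 3: -11 + 1 → -10
step 4: -10 + 1 → -9
step 5: -9 + 1 → -8

-8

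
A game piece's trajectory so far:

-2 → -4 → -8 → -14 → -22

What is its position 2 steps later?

-44

Successive displacements: -2, -4, -6, -8 — each changes by -2.
step 5: -22 − 10 → -32
step 6: -32 − 12 → -44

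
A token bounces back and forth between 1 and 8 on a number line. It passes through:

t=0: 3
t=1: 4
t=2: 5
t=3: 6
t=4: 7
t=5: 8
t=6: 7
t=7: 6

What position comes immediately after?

5

The value travels 1 per step and bounces off the walls at 1 and 8.
  step 8: 6 → 5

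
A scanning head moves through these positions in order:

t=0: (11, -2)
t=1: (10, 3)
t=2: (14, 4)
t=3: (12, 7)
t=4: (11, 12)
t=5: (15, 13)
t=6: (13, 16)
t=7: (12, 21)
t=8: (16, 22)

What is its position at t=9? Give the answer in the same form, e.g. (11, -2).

Step-to-step displacements: (-1, +5), (+4, +1), (-2, +3), (-1, +5), (+4, +1), (-2, +3), (-1, +5), (+4, +1) — a repeating cycle of length 3.
step 9: apply (-2, +3) → (14, 25)

(14, 25)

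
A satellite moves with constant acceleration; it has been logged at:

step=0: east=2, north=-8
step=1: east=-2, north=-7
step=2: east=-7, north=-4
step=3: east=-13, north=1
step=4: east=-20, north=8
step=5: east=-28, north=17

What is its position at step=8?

First differences are (-4, +1), (-5, +3), (-6, +5), (-7, +7), (-8, +9); their common second difference is (-1, +2) (constant acceleration).
step 6: east=-28, north=17 + (-9, +11) → east=-37, north=28
step 7: east=-37, north=28 + (-10, +13) → east=-47, north=41
step 8: east=-47, north=41 + (-11, +15) → east=-58, north=56

east=-58, north=56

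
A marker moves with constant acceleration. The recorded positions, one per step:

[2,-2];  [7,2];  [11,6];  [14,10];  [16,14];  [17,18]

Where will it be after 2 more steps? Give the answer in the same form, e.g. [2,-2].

First differences are [+5,+4], [+4,+4], [+3,+4], [+2,+4], [+1,+4]; their common second difference is [-1,+0] (constant acceleration).
step 6: [17,18] + [+0,+4] → [17,22]
step 7: [17,22] + [-1,+4] → [16,26]

[16,26]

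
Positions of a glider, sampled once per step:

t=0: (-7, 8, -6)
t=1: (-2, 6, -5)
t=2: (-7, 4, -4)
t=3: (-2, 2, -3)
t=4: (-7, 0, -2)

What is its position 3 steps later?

(-2, -6, 1)

First: cycles through -7, -2 every 2 steps. Step 7 lands at position 1 of the cycle → -2.
Second: linear, -2 per step → -6 at step 7.
Third: linear, +1 per step → 1 at step 7.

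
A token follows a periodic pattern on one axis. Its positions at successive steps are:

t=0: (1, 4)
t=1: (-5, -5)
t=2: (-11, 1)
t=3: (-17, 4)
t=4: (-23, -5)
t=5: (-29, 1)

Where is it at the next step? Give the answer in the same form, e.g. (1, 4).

(-35, 4)

First: linear, -6 per step → -35 at step 6.
Second: cycles through 4, -5, 1 every 3 steps. Step 6 lands at position 0 of the cycle → 4.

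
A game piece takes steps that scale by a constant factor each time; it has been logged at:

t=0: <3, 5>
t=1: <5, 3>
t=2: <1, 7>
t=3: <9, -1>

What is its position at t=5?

<25, -17>

The jumps are <+2, -2>, <-4, +4>, <+8, -8> — a geometric progression with ratio -2.
step 4: <9, -1> + <-16, +16> → <-7, 15>
step 5: <-7, 15> + <+32, -32> → <25, -17>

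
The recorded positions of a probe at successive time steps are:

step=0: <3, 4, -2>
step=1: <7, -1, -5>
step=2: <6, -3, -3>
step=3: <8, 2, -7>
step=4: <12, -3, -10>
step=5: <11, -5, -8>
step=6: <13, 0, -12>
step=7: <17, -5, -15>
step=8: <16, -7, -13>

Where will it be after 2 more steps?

The moves between consecutive positions are <+4, -5, -3>, <-1, -2, +2>, <+2, +5, -4>, <+4, -5, -3>, <-1, -2, +2>, <+2, +5, -4>, <+4, -5, -3>, <-1, -2, +2>; they repeat the 3-cycle [<+4, -5, -3>, <-1, -2, +2>, <+2, +5, -4>].
step 9: apply <+2, +5, -4> → <18, -2, -17>
step 10: apply <+4, -5, -3> → <22, -7, -20>

<22, -7, -20>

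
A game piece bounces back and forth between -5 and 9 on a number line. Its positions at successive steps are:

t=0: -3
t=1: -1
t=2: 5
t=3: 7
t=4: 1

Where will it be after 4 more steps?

The value travels 6 per step and bounces off the walls at -5 and 9.
  step 5: 1 → -5
  step 6: -5 → 1
  step 7: 1 → 7
  step 8: 7 → 5

5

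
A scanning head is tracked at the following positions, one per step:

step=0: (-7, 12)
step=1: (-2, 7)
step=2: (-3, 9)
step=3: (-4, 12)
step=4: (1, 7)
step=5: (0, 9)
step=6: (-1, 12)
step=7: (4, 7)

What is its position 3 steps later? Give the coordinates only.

The moves between consecutive positions are (+5, -5), (-1, +2), (-1, +3), (+5, -5), (-1, +2), (-1, +3), (+5, -5); they repeat the 3-cycle [(+5, -5), (-1, +2), (-1, +3)].
step 8: apply (-1, +2) → (3, 9)
step 9: apply (-1, +3) → (2, 12)
step 10: apply (+5, -5) → (7, 7)

(7, 7)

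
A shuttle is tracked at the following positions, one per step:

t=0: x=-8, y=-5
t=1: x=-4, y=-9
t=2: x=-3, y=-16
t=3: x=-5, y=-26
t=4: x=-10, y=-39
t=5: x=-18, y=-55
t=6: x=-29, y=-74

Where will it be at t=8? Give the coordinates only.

Taking differences between consecutive positions: (+4, -4), (+1, -7), (-2, -10), (-5, -13), (-8, -16), (-11, -19). These grow by (-3, -3) each step.
step 7: x=-29, y=-74 + (-14, -22) → x=-43, y=-96
step 8: x=-43, y=-96 + (-17, -25) → x=-60, y=-121

x=-60, y=-121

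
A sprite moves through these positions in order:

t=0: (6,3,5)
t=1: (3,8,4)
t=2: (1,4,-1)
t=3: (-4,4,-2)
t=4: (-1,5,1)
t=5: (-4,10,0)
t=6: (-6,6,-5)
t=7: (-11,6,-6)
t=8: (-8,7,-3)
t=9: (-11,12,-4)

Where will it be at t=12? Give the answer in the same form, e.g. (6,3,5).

(-15,9,-7)

The moves between consecutive positions are (-3,+5,-1), (-2,-4,-5), (-5,+0,-1), (+3,+1,+3), (-3,+5,-1), (-2,-4,-5), (-5,+0,-1), (+3,+1,+3), (-3,+5,-1); they repeat the 4-cycle [(-3,+5,-1), (-2,-4,-5), (-5,+0,-1), (+3,+1,+3)].
step 10: apply (-2,-4,-5) → (-13,8,-9)
step 11: apply (-5,+0,-1) → (-18,8,-10)
step 12: apply (+3,+1,+3) → (-15,9,-7)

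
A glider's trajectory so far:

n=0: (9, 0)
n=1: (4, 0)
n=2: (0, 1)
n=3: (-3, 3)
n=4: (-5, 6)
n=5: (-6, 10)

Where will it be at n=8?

(-3, 28)

Taking differences between consecutive positions: (-5, +0), (-4, +1), (-3, +2), (-2, +3), (-1, +4). These grow by (+1, +1) each step.
step 6: (-6, 10) + (+0, +5) → (-6, 15)
step 7: (-6, 15) + (+1, +6) → (-5, 21)
step 8: (-5, 21) + (+2, +7) → (-3, 28)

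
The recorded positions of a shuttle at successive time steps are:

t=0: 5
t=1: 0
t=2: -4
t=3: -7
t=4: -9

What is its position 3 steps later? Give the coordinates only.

Successive displacements: -5, -4, -3, -2 — each changes by +1.
step 5: -9 − 1 → -10
step 6: -10 + 0 → -10
step 7: -10 + 1 → -9

-9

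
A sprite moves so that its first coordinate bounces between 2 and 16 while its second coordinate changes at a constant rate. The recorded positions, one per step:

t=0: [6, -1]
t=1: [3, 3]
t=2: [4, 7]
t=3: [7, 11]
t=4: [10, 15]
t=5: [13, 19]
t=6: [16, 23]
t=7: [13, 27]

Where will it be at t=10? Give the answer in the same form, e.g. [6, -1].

[4, 39]

The first coordinate reflects between 2 and 16, moving 3 per step.
  step 8: 13 → 10
  step 9: 10 → 7
  step 10: 7 → 4
The second coordinate changes by +4 each step: at step 10 it is 39.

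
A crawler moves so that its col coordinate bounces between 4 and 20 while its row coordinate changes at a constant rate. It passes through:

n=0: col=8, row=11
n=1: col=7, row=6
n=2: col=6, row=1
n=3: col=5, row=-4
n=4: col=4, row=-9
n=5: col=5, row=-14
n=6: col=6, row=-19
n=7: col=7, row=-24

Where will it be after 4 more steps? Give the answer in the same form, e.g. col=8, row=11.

col=11, row=-44

The col coordinate travels 1 per step and bounces off the walls at 4 and 20.
  step 8: 7 → 8
  step 9: 8 → 9
  step 10: 9 → 10
  step 11: 10 → 11
The row coordinate changes by -5 each step: at step 11 it is -44.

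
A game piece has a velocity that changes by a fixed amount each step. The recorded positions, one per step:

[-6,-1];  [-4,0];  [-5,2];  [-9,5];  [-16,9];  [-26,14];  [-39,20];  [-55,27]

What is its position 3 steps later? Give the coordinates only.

[-121,54]

Successive displacements: [+2,+1], [-1,+2], [-4,+3], [-7,+4], [-10,+5], [-13,+6], [-16,+7] — each changes by [-3,+1].
step 8: [-55,27] + [-19,+8] → [-74,35]
step 9: [-74,35] + [-22,+9] → [-96,44]
step 10: [-96,44] + [-25,+10] → [-121,54]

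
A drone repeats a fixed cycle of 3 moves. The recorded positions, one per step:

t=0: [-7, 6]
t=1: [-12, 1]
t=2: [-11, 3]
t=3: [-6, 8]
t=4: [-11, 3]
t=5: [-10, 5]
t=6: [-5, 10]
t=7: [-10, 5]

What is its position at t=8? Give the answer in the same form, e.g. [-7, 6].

[-9, 7]

The moves between consecutive positions are [-5, -5], [+1, +2], [+5, +5], [-5, -5], [+1, +2], [+5, +5], [-5, -5]; they repeat the 3-cycle [[-5, -5], [+1, +2], [+5, +5]].
step 8: apply [+1, +2] → [-9, 7]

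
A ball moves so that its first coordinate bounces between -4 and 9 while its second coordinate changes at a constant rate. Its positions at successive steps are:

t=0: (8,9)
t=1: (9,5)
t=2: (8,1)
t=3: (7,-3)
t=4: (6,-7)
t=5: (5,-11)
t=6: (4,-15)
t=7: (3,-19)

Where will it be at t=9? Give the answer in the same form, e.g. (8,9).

(1,-27)

The first coordinate reflects between -4 and 9, moving 1 per step.
  step 8: 3 → 2
  step 9: 2 → 1
The second coordinate changes by -4 each step: at step 9 it is -27.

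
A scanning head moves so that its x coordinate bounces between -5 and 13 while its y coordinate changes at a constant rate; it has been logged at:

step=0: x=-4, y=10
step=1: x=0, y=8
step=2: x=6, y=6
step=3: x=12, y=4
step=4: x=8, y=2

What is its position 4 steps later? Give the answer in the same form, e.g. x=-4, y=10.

x=6, y=-6

The x coordinate reflects between -5 and 13, moving 6 per step.
  step 5: 8 → 2
  step 6: 2 → -4
  step 7: -4 → 0
  step 8: 0 → 6
The y coordinate changes by -2 each step: at step 8 it is -6.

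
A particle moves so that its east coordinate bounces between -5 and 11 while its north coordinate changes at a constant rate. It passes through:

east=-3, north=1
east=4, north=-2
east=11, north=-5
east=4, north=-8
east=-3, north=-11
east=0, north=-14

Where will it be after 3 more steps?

The east coordinate reflects between -5 and 11, moving 7 per step.
  step 6: 0 → 7
  step 7: 7 → 8
  step 8: 8 → 1
The north coordinate changes by -3 each step: at step 8 it is -23.

east=1, north=-23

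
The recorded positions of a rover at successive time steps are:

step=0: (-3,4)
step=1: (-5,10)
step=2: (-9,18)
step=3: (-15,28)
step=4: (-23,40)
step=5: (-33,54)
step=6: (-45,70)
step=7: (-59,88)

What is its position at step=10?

First differences are (-2,+6), (-4,+8), (-6,+10), (-8,+12), (-10,+14), (-12,+16), (-14,+18); their common second difference is (-2,+2) (constant acceleration).
step 8: (-59,88) + (-16,+20) → (-75,108)
step 9: (-75,108) + (-18,+22) → (-93,130)
step 10: (-93,130) + (-20,+24) → (-113,154)

(-113,154)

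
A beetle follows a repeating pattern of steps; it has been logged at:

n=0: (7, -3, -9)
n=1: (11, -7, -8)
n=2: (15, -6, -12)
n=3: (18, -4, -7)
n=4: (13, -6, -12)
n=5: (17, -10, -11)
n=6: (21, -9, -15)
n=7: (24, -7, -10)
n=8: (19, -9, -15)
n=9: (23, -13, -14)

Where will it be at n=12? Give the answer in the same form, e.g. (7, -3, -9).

(25, -12, -18)

Differencing gives (+4, -4, +1), (+4, +1, -4), (+3, +2, +5), (-5, -2, -5), (+4, -4, +1), (+4, +1, -4), (+3, +2, +5), (-5, -2, -5), (+4, -4, +1). This is the pattern (+4, -4, +1), (+4, +1, -4), (+3, +2, +5), (-5, -2, -5) repeated.
step 10: apply (+4, +1, -4) → (27, -12, -18)
step 11: apply (+3, +2, +5) → (30, -10, -13)
step 12: apply (-5, -2, -5) → (25, -12, -18)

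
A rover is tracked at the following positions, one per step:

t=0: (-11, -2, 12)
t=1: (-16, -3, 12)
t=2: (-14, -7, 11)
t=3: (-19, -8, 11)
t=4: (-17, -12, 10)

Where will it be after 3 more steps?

Differencing gives (-5, -1, +0), (+2, -4, -1), (-5, -1, +0), (+2, -4, -1). This is the pattern (-5, -1, +0), (+2, -4, -1) repeated.
step 5: apply (-5, -1, +0) → (-22, -13, 10)
step 6: apply (+2, -4, -1) → (-20, -17, 9)
step 7: apply (-5, -1, +0) → (-25, -18, 9)

(-25, -18, 9)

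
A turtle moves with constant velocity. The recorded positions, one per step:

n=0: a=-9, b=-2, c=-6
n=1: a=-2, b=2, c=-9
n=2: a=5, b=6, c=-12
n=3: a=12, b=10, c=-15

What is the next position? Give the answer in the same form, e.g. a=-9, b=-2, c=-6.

Each step adds (+7,+4,-3) to the position.
step 4: a=12, b=10, c=-15 + (+7,+4,-3) → a=19, b=14, c=-18

a=19, b=14, c=-18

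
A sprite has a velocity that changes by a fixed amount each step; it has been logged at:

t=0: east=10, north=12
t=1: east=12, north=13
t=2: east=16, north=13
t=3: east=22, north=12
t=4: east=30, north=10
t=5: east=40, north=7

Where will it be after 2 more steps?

Successive displacements: (+2, +1), (+4, +0), (+6, -1), (+8, -2), (+10, -3) — each changes by (+2, -1).
step 6: east=40, north=7 + (+12, -4) → east=52, north=3
step 7: east=52, north=3 + (+14, -5) → east=66, north=-2

east=66, north=-2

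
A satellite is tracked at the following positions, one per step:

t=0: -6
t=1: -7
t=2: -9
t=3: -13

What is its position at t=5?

The jumps are -1, -2, -4 — a geometric progression with ratio 2.
step 4: -13 − 8 → -21
step 5: -21 − 16 → -37

-37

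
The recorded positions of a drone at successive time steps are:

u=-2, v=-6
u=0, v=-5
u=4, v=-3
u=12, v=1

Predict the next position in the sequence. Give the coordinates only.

u=28, v=9

Step-to-step displacements: (+2,+1), (+4,+2), (+8,+4); each is 2× the previous.
step 4: u=12, v=1 + (+16,+8) → u=28, v=9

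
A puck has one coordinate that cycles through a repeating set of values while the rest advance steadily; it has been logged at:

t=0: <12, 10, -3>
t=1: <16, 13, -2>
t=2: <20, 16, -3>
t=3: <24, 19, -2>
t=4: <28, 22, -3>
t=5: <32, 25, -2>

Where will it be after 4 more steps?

First: linear, +4 per step → 48 at step 9.
Second: linear, +3 per step → 37 at step 9.
Third: cycles through -3, -2 every 2 steps. Step 9 lands at position 1 of the cycle → -2.

<48, 37, -2>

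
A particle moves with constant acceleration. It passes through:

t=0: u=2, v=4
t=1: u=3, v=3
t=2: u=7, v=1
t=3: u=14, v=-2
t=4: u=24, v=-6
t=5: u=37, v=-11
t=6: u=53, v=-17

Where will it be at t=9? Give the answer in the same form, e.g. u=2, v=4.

u=119, v=-41

Successive displacements: (+1, -1), (+4, -2), (+7, -3), (+10, -4), (+13, -5), (+16, -6) — each changes by (+3, -1).
step 7: u=53, v=-17 + (+19, -7) → u=72, v=-24
step 8: u=72, v=-24 + (+22, -8) → u=94, v=-32
step 9: u=94, v=-32 + (+25, -9) → u=119, v=-41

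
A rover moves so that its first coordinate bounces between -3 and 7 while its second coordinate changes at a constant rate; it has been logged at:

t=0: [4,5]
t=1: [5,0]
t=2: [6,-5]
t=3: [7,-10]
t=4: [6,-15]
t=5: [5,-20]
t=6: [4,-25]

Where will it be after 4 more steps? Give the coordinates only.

[0,-45]

The first coordinate travels 1 per step and bounces off the walls at -3 and 7.
  step 7: 4 → 3
  step 8: 3 → 2
  step 9: 2 → 1
  step 10: 1 → 0
The second coordinate changes by -5 each step: at step 10 it is -45.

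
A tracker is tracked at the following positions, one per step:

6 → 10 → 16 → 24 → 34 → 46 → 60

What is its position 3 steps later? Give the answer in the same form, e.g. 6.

First differences are +4, +6, +8, +10, +12, +14; their common second difference is +2 (constant acceleration).
step 7: 60 + 16 → 76
step 8: 76 + 18 → 94
step 9: 94 + 20 → 114

114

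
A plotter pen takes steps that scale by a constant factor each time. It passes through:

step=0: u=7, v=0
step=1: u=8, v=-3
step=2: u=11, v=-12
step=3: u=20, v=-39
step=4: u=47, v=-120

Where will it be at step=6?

u=371, v=-1092

The jumps are (+1, -3), (+3, -9), (+9, -27), (+27, -81) — a geometric progression with ratio 3.
step 5: u=47, v=-120 + (+81, -243) → u=128, v=-363
step 6: u=128, v=-363 + (+243, -729) → u=371, v=-1092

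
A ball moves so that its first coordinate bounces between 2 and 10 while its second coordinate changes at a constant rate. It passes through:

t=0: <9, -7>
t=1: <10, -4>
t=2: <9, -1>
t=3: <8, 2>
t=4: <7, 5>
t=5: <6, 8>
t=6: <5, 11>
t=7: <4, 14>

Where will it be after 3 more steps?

<3, 23>

The first coordinate reflects between 2 and 10, moving 1 per step.
  step 8: 4 → 3
  step 9: 3 → 2
  step 10: 2 → 3
The second coordinate changes by +3 each step: at step 10 it is 23.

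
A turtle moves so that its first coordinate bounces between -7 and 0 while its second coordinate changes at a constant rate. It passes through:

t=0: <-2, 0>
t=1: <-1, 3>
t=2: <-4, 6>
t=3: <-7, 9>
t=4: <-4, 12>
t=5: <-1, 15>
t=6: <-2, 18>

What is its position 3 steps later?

<-3, 27>

The first coordinate travels 3 per step and bounces off the walls at -7 and 0.
  step 7: -2 → -5
  step 8: -5 → -6
  step 9: -6 → -3
The second coordinate changes by +3 each step: at step 9 it is 27.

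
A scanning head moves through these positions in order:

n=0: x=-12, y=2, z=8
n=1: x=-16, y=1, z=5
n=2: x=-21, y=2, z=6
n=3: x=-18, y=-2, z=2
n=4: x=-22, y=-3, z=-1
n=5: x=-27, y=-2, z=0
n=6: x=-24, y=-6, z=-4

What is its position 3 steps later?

Step-to-step displacements: (-4,-1,-3), (-5,+1,+1), (+3,-4,-4), (-4,-1,-3), (-5,+1,+1), (+3,-4,-4) — a repeating cycle of length 3.
step 7: apply (-4,-1,-3) → x=-28, y=-7, z=-7
step 8: apply (-5,+1,+1) → x=-33, y=-6, z=-6
step 9: apply (+3,-4,-4) → x=-30, y=-10, z=-10

x=-30, y=-10, z=-10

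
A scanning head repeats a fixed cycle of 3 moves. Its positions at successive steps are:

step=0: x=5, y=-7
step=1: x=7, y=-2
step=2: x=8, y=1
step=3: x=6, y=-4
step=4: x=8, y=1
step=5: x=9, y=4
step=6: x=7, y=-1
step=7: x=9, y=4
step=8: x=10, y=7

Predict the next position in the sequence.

x=8, y=2

Step-to-step displacements: (+2, +5), (+1, +3), (-2, -5), (+2, +5), (+1, +3), (-2, -5), (+2, +5), (+1, +3) — a repeating cycle of length 3.
step 9: apply (-2, -5) → x=8, y=2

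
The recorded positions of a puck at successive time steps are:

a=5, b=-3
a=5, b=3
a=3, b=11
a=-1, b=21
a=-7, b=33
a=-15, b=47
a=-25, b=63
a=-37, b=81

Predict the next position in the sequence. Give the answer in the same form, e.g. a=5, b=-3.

a=-51, b=101

Successive displacements: (+0, +6), (-2, +8), (-4, +10), (-6, +12), (-8, +14), (-10, +16), (-12, +18) — each changes by (-2, +2).
step 8: a=-37, b=81 + (-14, +20) → a=-51, b=101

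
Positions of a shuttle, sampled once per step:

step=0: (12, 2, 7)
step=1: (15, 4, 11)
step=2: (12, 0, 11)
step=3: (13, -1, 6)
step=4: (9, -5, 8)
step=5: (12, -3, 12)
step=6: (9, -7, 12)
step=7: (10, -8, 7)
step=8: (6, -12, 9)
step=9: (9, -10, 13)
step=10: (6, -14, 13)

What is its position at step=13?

(6, -17, 14)

Step-to-step displacements: (+3, +2, +4), (-3, -4, +0), (+1, -1, -5), (-4, -4, +2), (+3, +2, +4), (-3, -4, +0), (+1, -1, -5), (-4, -4, +2), (+3, +2, +4), (-3, -4, +0) — a repeating cycle of length 4.
step 11: apply (+1, -1, -5) → (7, -15, 8)
step 12: apply (-4, -4, +2) → (3, -19, 10)
step 13: apply (+3, +2, +4) → (6, -17, 14)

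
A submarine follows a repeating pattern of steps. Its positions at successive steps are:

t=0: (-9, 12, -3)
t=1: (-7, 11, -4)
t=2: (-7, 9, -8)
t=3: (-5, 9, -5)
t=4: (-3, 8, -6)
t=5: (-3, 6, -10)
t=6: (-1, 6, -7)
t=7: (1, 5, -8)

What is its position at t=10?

Step-to-step displacements: (+2, -1, -1), (+0, -2, -4), (+2, +0, +3), (+2, -1, -1), (+0, -2, -4), (+2, +0, +3), (+2, -1, -1) — a repeating cycle of length 3.
step 8: apply (+0, -2, -4) → (1, 3, -12)
step 9: apply (+2, +0, +3) → (3, 3, -9)
step 10: apply (+2, -1, -1) → (5, 2, -10)

(5, 2, -10)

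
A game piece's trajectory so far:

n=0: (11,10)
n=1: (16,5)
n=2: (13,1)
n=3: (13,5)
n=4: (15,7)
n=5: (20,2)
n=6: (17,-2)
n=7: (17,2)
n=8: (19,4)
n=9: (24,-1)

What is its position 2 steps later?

(21,-1)

Differencing gives (+5,-5), (-3,-4), (+0,+4), (+2,+2), (+5,-5), (-3,-4), (+0,+4), (+2,+2), (+5,-5). This is the pattern (+5,-5), (-3,-4), (+0,+4), (+2,+2) repeated.
step 10: apply (-3,-4) → (21,-5)
step 11: apply (+0,+4) → (21,-1)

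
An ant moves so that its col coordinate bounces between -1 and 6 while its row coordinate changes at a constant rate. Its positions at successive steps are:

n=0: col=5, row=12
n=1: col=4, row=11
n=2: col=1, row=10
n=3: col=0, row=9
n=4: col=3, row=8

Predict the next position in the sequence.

The col coordinate travels 3 per step and bounces off the walls at -1 and 6.
  step 5: 3 → 6
The row coordinate changes by -1 each step: at step 5 it is 7.

col=6, row=7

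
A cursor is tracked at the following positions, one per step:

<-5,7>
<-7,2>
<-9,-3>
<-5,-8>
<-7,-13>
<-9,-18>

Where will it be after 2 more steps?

<-7,-28>

The first coordinate repeats the cycle [-5, -7, -9] with period 3; step 7 mod 3 = 1, giving -7.
The second coordinate changes by -5 each step, so at step 7 it is 7 + 7·(-5) = -28.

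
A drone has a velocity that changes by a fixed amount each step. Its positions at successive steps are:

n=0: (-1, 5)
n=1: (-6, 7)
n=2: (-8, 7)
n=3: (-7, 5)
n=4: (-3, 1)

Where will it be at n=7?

(27, -23)

Successive displacements: (-5, +2), (-2, +0), (+1, -2), (+4, -4) — each changes by (+3, -2).
step 5: (-3, 1) + (+7, -6) → (4, -5)
step 6: (4, -5) + (+10, -8) → (14, -13)
step 7: (14, -13) + (+13, -10) → (27, -23)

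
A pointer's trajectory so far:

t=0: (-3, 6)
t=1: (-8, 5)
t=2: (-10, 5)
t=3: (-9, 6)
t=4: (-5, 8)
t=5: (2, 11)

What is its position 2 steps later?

(25, 20)

Successive displacements: (-5, -1), (-2, +0), (+1, +1), (+4, +2), (+7, +3) — each changes by (+3, +1).
step 6: (2, 11) + (+10, +4) → (12, 15)
step 7: (12, 15) + (+13, +5) → (25, 20)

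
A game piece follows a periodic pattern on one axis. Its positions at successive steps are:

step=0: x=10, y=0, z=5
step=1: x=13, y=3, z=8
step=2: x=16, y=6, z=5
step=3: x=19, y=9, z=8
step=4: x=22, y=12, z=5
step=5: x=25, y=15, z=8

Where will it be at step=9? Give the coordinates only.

The x coordinate changes by +3 each step, so at step 9 it is 10 + 9·(3) = 37.
The y coordinate changes by +3 each step, so at step 9 it is 0 + 9·(3) = 27.
The z coordinate repeats the cycle [5, 8] with period 2; step 9 mod 2 = 1, giving 8.

x=37, y=27, z=8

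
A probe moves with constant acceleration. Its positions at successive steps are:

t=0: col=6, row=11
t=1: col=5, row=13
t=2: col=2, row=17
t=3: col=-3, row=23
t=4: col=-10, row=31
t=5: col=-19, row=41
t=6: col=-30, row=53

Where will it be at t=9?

col=-75, row=101

Taking differences between consecutive positions: (-1,+2), (-3,+4), (-5,+6), (-7,+8), (-9,+10), (-11,+12). These grow by (-2,+2) each step.
step 7: col=-30, row=53 + (-13,+14) → col=-43, row=67
step 8: col=-43, row=67 + (-15,+16) → col=-58, row=83
step 9: col=-58, row=83 + (-17,+18) → col=-75, row=101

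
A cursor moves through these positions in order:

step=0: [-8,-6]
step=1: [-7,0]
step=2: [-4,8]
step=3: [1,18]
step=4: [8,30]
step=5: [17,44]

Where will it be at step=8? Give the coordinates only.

[56,98]

Taking differences between consecutive positions: [+1,+6], [+3,+8], [+5,+10], [+7,+12], [+9,+14]. These grow by [+2,+2] each step.
step 6: [17,44] + [+11,+16] → [28,60]
step 7: [28,60] + [+13,+18] → [41,78]
step 8: [41,78] + [+15,+20] → [56,98]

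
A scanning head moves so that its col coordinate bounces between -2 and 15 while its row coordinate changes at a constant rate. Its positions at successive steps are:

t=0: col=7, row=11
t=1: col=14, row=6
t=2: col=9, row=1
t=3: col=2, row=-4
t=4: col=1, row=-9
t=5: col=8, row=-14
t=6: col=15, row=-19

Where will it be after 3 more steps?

col=2, row=-34

The col coordinate reflects between -2 and 15, moving 7 per step.
  step 7: 15 → 8
  step 8: 8 → 1
  step 9: 1 → 2
The row coordinate changes by -5 each step: at step 9 it is -34.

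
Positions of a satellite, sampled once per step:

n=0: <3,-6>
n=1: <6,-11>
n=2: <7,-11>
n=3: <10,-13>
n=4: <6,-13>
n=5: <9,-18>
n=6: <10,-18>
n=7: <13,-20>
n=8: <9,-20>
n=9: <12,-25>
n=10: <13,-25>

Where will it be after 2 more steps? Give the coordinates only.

Step-to-step displacements: <+3,-5>, <+1,+0>, <+3,-2>, <-4,+0>, <+3,-5>, <+1,+0>, <+3,-2>, <-4,+0>, <+3,-5>, <+1,+0> — a repeating cycle of length 4.
step 11: apply <+3,-2> → <16,-27>
step 12: apply <-4,+0> → <12,-27>

<12,-27>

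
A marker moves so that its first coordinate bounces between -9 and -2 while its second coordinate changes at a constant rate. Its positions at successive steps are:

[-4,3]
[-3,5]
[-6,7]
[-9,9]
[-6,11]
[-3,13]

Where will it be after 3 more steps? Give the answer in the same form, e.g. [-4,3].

[-8,19]

The first coordinate reflects between -9 and -2, moving 3 per step.
  step 6: -3 → -4
  step 7: -4 → -7
  step 8: -7 → -8
The second coordinate changes by +2 each step: at step 8 it is 19.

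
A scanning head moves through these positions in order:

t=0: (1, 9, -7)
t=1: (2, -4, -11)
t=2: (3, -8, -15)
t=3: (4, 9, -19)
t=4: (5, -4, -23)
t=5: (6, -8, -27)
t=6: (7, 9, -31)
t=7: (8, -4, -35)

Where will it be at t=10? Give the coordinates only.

The first coordinate changes by +1 each step, so at step 10 it is 1 + 10·(1) = 11.
The second coordinate repeats the cycle [9, -4, -8] with period 3; step 10 mod 3 = 1, giving -4.
The third coordinate changes by -4 each step, so at step 10 it is -7 + 10·(-4) = -47.

(11, -4, -47)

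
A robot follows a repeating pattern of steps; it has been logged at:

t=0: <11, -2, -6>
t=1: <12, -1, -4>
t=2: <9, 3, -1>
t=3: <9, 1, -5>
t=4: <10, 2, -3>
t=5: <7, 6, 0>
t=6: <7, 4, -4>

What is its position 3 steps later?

<5, 7, -3>

Step-to-step displacements: <+1, +1, +2>, <-3, +4, +3>, <+0, -2, -4>, <+1, +1, +2>, <-3, +4, +3>, <+0, -2, -4> — a repeating cycle of length 3.
step 7: apply <+1, +1, +2> → <8, 5, -2>
step 8: apply <-3, +4, +3> → <5, 9, 1>
step 9: apply <+0, -2, -4> → <5, 7, -3>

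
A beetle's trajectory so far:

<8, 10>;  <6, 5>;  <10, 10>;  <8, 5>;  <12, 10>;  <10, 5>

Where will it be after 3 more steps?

Differencing gives <-2, -5>, <+4, +5>, <-2, -5>, <+4, +5>, <-2, -5>. This is the pattern <-2, -5>, <+4, +5> repeated.
step 6: apply <+4, +5> → <14, 10>
step 7: apply <-2, -5> → <12, 5>
step 8: apply <+4, +5> → <16, 10>

<16, 10>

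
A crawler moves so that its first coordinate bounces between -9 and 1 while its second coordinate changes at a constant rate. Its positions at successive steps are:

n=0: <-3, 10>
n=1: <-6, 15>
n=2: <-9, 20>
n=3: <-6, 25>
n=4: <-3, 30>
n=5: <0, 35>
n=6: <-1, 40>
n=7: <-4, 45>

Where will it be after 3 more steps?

<-5, 60>

The first coordinate travels 3 per step and bounces off the walls at -9 and 1.
  step 8: -4 → -7
  step 9: -7 → -8
  step 10: -8 → -5
The second coordinate changes by +5 each step: at step 10 it is 60.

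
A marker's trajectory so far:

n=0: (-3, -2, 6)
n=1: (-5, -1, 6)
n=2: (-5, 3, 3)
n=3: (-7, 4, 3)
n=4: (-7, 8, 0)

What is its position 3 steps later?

(-11, 14, -3)

The moves between consecutive positions are (-2, +1, +0), (+0, +4, -3), (-2, +1, +0), (+0, +4, -3); they repeat the 2-cycle [(-2, +1, +0), (+0, +4, -3)].
step 5: apply (-2, +1, +0) → (-9, 9, 0)
step 6: apply (+0, +4, -3) → (-9, 13, -3)
step 7: apply (-2, +1, +0) → (-11, 14, -3)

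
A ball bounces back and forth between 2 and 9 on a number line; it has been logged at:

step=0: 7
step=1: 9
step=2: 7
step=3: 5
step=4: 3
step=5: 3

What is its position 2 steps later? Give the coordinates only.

7

The value reflects between 2 and 9, moving 2 per step.
  step 6: 3 → 5
  step 7: 5 → 7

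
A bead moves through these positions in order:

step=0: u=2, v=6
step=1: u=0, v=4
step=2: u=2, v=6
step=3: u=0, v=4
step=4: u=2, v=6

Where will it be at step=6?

u=2, v=6

Step-to-step displacements: (-2, -2), (+2, +2), (-2, -2), (+2, +2); each is -1× the previous.
step 5: u=2, v=6 + (-2, -2) → u=0, v=4
step 6: u=0, v=4 + (+2, +2) → u=2, v=6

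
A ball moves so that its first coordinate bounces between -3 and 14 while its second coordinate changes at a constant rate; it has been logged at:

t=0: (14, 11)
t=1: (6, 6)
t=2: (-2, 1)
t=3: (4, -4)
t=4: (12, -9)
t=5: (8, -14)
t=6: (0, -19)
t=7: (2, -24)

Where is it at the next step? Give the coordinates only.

The first coordinate travels 8 per step and bounces off the walls at -3 and 14.
  step 8: 2 → 10
The second coordinate changes by -5 each step: at step 8 it is -29.

(10, -29)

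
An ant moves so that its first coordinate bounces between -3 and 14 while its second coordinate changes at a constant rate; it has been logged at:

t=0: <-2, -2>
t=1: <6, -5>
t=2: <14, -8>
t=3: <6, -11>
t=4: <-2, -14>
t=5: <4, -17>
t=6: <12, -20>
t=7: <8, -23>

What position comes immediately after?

The first coordinate reflects between -3 and 14, moving 8 per step.
  step 8: 8 → 0
The second coordinate changes by -3 each step: at step 8 it is -26.

<0, -26>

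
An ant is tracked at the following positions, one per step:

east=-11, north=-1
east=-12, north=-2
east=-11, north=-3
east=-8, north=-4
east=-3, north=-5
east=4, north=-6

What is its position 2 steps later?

east=24, north=-8

Taking differences between consecutive positions: (-1, -1), (+1, -1), (+3, -1), (+5, -1), (+7, -1). These grow by (+2, +0) each step.
step 6: east=4, north=-6 + (+9, -1) → east=13, north=-7
step 7: east=13, north=-7 + (+11, -1) → east=24, north=-8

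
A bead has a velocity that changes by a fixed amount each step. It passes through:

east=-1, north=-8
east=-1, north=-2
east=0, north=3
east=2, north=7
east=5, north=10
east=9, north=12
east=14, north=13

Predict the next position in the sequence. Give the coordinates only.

east=20, north=13

First differences are (+0, +6), (+1, +5), (+2, +4), (+3, +3), (+4, +2), (+5, +1); their common second difference is (+1, -1) (constant acceleration).
step 7: east=14, north=13 + (+6, +0) → east=20, north=13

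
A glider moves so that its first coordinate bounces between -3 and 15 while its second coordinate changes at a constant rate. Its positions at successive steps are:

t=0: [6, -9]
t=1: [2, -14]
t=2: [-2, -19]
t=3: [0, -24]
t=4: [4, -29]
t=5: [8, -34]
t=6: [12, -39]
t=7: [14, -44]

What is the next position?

[10, -49]

The first coordinate travels 4 per step and bounces off the walls at -3 and 15.
  step 8: 14 → 10
The second coordinate changes by -5 each step: at step 8 it is -49.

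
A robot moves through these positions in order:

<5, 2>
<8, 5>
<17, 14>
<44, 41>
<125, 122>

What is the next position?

Consecutive displacements <+3, +3>, <+9, +9>, <+27, +27>, <+81, +81> scale by a factor of 3 each step.
step 5: <125, 122> + <+243, +243> → <368, 365>

<368, 365>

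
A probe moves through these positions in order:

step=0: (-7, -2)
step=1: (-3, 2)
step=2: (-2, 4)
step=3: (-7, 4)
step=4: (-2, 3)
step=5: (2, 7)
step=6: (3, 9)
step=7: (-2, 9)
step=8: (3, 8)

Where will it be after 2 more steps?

The moves between consecutive positions are (+4, +4), (+1, +2), (-5, +0), (+5, -1), (+4, +4), (+1, +2), (-5, +0), (+5, -1); they repeat the 4-cycle [(+4, +4), (+1, +2), (-5, +0), (+5, -1)].
step 9: apply (+4, +4) → (7, 12)
step 10: apply (+1, +2) → (8, 14)

(8, 14)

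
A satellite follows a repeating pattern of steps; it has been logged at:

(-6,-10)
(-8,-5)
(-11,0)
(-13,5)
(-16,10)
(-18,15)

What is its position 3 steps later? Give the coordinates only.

(-26,30)

The moves between consecutive positions are (-2,+5), (-3,+5), (-2,+5), (-3,+5), (-2,+5); they repeat the 2-cycle [(-2,+5), (-3,+5)].
step 6: apply (-3,+5) → (-21,20)
step 7: apply (-2,+5) → (-23,25)
step 8: apply (-3,+5) → (-26,30)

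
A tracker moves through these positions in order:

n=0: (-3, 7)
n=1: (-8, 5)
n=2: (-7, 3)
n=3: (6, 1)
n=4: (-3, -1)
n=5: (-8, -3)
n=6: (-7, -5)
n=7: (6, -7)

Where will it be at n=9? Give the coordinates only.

(-8, -11)

The first coordinate repeats the cycle [-3, -8, -7, 6] with period 4; step 9 mod 4 = 1, giving -8.
The second coordinate changes by -2 each step, so at step 9 it is 7 + 9·(-2) = -11.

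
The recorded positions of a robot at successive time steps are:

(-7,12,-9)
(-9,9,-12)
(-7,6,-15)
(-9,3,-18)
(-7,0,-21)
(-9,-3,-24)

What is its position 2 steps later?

(-9,-9,-30)

The first coordinate repeats the cycle [-7, -9] with period 2; step 7 mod 2 = 1, giving -9.
The second coordinate changes by -3 each step, so at step 7 it is 12 + 7·(-3) = -9.
The third coordinate changes by -3 each step, so at step 7 it is -9 + 7·(-3) = -30.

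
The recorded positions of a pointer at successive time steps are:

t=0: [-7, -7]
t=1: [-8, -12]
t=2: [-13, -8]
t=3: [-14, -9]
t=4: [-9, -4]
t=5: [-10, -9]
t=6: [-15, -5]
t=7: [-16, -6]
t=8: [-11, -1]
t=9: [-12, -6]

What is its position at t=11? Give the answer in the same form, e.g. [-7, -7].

[-18, -3]

Differencing gives [-1, -5], [-5, +4], [-1, -1], [+5, +5], [-1, -5], [-5, +4], [-1, -1], [+5, +5], [-1, -5]. This is the pattern [-1, -5], [-5, +4], [-1, -1], [+5, +5] repeated.
step 10: apply [-5, +4] → [-17, -2]
step 11: apply [-1, -1] → [-18, -3]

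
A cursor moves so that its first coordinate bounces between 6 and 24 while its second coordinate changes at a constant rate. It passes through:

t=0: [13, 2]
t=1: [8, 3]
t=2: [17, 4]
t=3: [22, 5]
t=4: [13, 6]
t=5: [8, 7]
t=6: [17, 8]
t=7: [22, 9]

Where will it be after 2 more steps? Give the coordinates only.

[8, 11]

The first coordinate travels 9 per step and bounces off the walls at 6 and 24.
  step 8: 22 → 13
  step 9: 13 → 8
The second coordinate changes by +1 each step: at step 9 it is 11.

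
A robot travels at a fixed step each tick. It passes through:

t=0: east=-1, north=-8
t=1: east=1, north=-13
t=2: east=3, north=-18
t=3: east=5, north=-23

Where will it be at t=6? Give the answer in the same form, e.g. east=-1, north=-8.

east=11, north=-38

Constant displacement of (+2, -5) per step.
step 4: east=5, north=-23 + (+2, -5) → east=7, north=-28
step 5: east=7, north=-28 + (+2, -5) → east=9, north=-33
step 6: east=9, north=-33 + (+2, -5) → east=11, north=-38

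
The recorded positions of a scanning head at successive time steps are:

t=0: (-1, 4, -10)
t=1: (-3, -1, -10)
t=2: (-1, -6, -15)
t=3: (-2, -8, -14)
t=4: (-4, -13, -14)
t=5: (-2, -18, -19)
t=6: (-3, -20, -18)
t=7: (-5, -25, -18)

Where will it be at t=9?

(-4, -32, -22)

Step-to-step displacements: (-2, -5, +0), (+2, -5, -5), (-1, -2, +1), (-2, -5, +0), (+2, -5, -5), (-1, -2, +1), (-2, -5, +0) — a repeating cycle of length 3.
step 8: apply (+2, -5, -5) → (-3, -30, -23)
step 9: apply (-1, -2, +1) → (-4, -32, -22)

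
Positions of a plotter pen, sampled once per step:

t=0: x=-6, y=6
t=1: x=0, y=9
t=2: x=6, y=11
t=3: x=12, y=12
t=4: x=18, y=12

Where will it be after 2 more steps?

x=30, y=9

Successive displacements: (+6, +3), (+6, +2), (+6, +1), (+6, +0) — each changes by (+0, -1).
step 5: x=18, y=12 + (+6, -1) → x=24, y=11
step 6: x=24, y=11 + (+6, -2) → x=30, y=9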